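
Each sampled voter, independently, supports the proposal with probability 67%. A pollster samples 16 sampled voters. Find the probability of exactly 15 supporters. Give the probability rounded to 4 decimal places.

X ~ Binomial(n=16, p=0.67).
P(X=15) = C(16,15) · p^15 · (1−p)^1
= 16 · 0.0024611 · 0.33 = 0.012994

0.0130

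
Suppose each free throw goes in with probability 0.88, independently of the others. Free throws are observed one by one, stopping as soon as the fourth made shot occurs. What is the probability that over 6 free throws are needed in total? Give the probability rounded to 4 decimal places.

0.0261

Needing more than 6 free throws ⇔ fewer than 4 successes in the first 6. With X ~ Binomial(6, 0.88), P(Y > 6) = P(X ≤ 3).
  k=0: C(6,0)·0.88^0·0.12^6 = 0.000003
  k=1: C(6,1)·0.88^1·0.12^5 = 0.000131
  k=2: C(6,2)·0.88^2·0.12^4 = 0.002409
  k=3: C(6,3)·0.88^3·0.12^3 = 0.023552
P(X ≤ 3) = 0.026095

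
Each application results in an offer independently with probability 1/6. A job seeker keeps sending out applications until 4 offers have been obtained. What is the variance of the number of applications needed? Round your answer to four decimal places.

Y = total applications until the fourth success; negative binomial with r=4, p=0.166667.
Var(Y) = r(1−p)/p² = 4·0.833333 / 0.166667² = 120.000000

120.0000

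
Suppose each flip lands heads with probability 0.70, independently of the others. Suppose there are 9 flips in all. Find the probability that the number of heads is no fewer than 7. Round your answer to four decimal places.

X ~ Binomial(9, 0.70); P(X ≥ 7) = Σ C(9,k) p^k (1−p)^(9−k) over k:
  k=7: C(9,7)·0.70^7·0.30^2 = 0.266828
  k=8: C(9,8)·0.70^8·0.30^1 = 0.155650
  k=9: C(9,9)·0.70^9·0.30^0 = 0.040354
Total = 0.462831

0.4628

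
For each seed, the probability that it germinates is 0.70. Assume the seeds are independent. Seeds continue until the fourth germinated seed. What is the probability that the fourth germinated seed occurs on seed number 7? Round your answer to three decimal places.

Y = trial on which the fourth success occurs; negative binomial, r=4, p=0.70.
P(Y=7) = C(6,3) · p^4 · (1−p)^3
= 20 · 0.2401 · 0.027 = 0.12965

0.130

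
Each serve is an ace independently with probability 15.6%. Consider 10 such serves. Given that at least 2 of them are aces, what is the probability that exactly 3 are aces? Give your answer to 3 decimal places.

0.291

X ~ Binomial(10, 0.156). Want P(X=3 | X≥2) = P(X=3) / P(X≥2).
P(X=3) = C(10,3)·0.156^3·0.844^7 = 0.13898
P(X≥2) = 1 − 0.18341 − 0.33901 = 0.47758
Ratio = 0.13898 / 0.47758 = 0.29101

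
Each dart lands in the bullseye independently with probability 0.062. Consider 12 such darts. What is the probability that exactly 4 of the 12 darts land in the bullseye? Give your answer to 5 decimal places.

0.00438

X ~ Binomial(n=12, p=0.062).
P(X=4) = C(12,4) · p^4 · (1−p)^8
= 495 · 1.4776e-05 · 0.59927 = 0.0043832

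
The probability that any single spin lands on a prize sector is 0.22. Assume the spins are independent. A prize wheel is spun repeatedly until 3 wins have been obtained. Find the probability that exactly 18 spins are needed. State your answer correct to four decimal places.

Y = trial on which the third success occurs; negative binomial, r=3, p=0.22.
P(Y=18) = C(17,2) · p^3 · (1−p)^15
= 136 · 0.010648 · 0.024067 = 0.034852

0.0349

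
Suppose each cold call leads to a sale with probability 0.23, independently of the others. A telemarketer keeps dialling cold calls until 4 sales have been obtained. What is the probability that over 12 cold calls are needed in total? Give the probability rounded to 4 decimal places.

0.7096

Needing more than 12 cold calls ⇔ fewer than 4 successes in the first 12. With X ~ Binomial(12, 0.23), P(Y > 12) = P(X ≤ 3).
  k=0: C(12,0)·0.23^0·0.77^12 = 0.043440
  k=1: C(12,1)·0.23^1·0.77^11 = 0.155707
  k=2: C(12,2)·0.23^2·0.77^10 = 0.255804
  k=3: C(12,3)·0.23^3·0.77^9 = 0.254696
P(X ≤ 3) = 0.709647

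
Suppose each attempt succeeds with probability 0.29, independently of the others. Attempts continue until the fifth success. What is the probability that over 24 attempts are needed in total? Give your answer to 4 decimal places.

0.1321

Needing more than 24 attempts ⇔ fewer than 5 successes in the first 24. With X ~ Binomial(24, 0.29), P(Y > 24) = P(X ≤ 4).
  k=0: C(24,0)·0.29^0·0.71^24 = 0.000269
  k=1: C(24,1)·0.29^1·0.71^23 = 0.002640
  k=2: C(24,2)·0.29^2·0.71^22 = 0.012399
  k=3: C(24,3)·0.29^3·0.71^21 = 0.037139
  k=4: C(24,4)·0.29^4·0.71^20 = 0.079640
P(X ≤ 4) = 0.132087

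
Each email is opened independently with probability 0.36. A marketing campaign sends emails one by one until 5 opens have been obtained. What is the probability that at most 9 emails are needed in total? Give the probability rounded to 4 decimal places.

Finishing within 9 emails ⇔ at least 5 successes in the first 9. With X ~ Binomial(9, 0.36), P(Y ≤ 9) = 1 − P(X ≤ 4).
  k=0: C(9,0)·0.36^0·0.64^9 = 0.018014
  k=1: C(9,1)·0.36^1·0.64^8 = 0.091198
  k=2: C(9,2)·0.36^2·0.64^7 = 0.205195
  k=3: C(9,3)·0.36^3·0.64^6 = 0.269319
  k=4: C(9,4)·0.36^4·0.64^5 = 0.227238
1 − 0.810964 = 0.189036

0.1890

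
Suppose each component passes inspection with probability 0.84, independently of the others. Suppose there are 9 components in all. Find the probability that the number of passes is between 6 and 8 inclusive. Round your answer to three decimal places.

0.750

X ~ Binomial(9, 0.84); P(6 ≤ X ≤ 8) = Σ C(9,k) p^k (1−p)^(9−k) over k:
  k=6: C(9,6)·0.84^6·0.16^3 = 0.12087
  k=7: C(9,7)·0.84^7·0.16^2 = 0.27196
  k=8: C(9,8)·0.84^8·0.16^1 = 0.35694
Total = 0.74977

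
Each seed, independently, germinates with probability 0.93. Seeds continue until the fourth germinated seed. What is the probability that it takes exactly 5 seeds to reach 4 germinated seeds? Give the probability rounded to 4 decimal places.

Y = trial on which the fourth success occurs; negative binomial, r=4, p=0.93.
P(Y=5) = C(4,3) · p^4 · (1−p)^1
= 4 · 0.74805 · 0.07 = 0.209455

0.2095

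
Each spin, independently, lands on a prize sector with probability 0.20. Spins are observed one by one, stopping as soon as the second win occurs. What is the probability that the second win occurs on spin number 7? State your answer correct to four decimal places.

0.0786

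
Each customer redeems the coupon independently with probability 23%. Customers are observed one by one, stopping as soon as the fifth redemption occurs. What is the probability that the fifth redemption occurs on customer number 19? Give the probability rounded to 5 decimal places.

0.05073

Y = trial on which the fifth success occurs; negative binomial, r=5, p=0.23.
P(Y=19) = C(18,4) · p^5 · (1−p)^14
= 3060 · 0.00064363 · 0.025756 = 0.0507260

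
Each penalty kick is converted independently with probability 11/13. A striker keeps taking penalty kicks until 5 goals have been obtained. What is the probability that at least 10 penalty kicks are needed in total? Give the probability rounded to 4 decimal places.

0.0063

Needing more than 9 penalty kicks ⇔ fewer than 5 successes in the first 9. With X ~ Binomial(9, 0.846154), P(Y > 9) = P(X ≤ 4).
  k=0: C(9,0)·0.846154^0·0.153846^9 = 0.000000
  k=1: C(9,1)·0.846154^1·0.153846^8 = 0.000002
  k=2: C(9,2)·0.846154^2·0.153846^7 = 0.000053
  k=3: C(9,3)·0.846154^3·0.153846^6 = 0.000675
  k=4: C(9,4)·0.846154^4·0.153846^5 = 0.005567
P(X ≤ 4) = 0.006297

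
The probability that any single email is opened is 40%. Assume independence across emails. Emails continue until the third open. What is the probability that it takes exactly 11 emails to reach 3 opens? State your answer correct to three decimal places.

Y = trial on which the third success occurs; negative binomial, r=3, p=0.40.
P(Y=11) = C(10,2) · p^3 · (1−p)^8
= 45 · 0.064 · 0.016796 = 0.04837

0.048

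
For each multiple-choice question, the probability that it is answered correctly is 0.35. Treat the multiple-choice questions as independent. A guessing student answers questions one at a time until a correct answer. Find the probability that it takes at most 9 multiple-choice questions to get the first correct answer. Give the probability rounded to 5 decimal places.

0.97929

Y = number of multiple-choice questions to the first success; geometric, p = 0.35.
P(Y ≤ 9) = 1 − (1−p)^9 = 1 − 0.0207119 = 0.9792881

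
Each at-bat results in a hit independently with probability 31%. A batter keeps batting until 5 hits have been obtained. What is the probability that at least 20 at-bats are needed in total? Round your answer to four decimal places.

0.2514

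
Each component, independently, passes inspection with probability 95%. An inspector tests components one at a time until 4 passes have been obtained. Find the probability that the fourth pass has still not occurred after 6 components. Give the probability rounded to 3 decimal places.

Needing more than 6 components ⇔ fewer than 4 successes in the first 6. With X ~ Binomial(6, 0.95), P(Y > 6) = P(X ≤ 3).
  k=0: C(6,0)·0.95^0·0.05^6 = 0.00000
  k=1: C(6,1)·0.95^1·0.05^5 = 0.00000
  k=2: C(6,2)·0.95^2·0.05^4 = 0.00008
  k=3: C(6,3)·0.95^3·0.05^3 = 0.00214
P(X ≤ 3) = 0.00223

0.002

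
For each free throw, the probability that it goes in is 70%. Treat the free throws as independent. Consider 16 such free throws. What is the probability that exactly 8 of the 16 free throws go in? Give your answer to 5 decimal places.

X ~ Binomial(n=16, p=0.70).
P(X=8) = C(16,8) · p^8 · (1−p)^8
= 12870 · 0.057648 · 6.561e-05 = 0.0486780

0.04868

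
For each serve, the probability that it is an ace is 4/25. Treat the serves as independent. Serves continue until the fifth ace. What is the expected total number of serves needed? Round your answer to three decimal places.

Y = total serves until the fifth success; negative binomial with r=5, p=0.16.
E[Y] = r / p = 5 / 0.16 = 31.25000

31.250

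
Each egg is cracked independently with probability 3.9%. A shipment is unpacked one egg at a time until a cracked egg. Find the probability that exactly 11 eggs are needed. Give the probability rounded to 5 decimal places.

0.02620

Geometric (trials to first success), p = 0.039.
P(Y = 11) = (1−p)^10 · p = 0.67179 · 0.039 = 0.0261998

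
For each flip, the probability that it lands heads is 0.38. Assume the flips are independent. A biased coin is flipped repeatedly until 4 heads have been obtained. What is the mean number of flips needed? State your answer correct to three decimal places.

10.526

Y = total flips until the fourth success; negative binomial with r=4, p=0.38.
E[Y] = r / p = 4 / 0.38 = 10.52632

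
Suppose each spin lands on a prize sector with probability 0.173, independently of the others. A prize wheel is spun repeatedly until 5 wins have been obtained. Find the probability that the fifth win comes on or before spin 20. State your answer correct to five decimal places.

0.25628

Finishing within 20 spins ⇔ at least 5 successes in the first 20. With X ~ Binomial(20, 0.173), P(Y ≤ 20) = 1 − P(X ≤ 4).
  k=0: C(20,0)·0.173^0·0.827^20 = 0.0223929
  k=1: C(20,1)·0.173^1·0.827^19 = 0.0936873
  k=2: C(20,2)·0.173^2·0.827^18 = 0.1861851
  k=3: C(20,3)·0.173^3·0.827^17 = 0.2336882
  k=4: C(20,4)·0.173^4·0.827^16 = 0.2077621
1 − 0.7437157 = 0.2562843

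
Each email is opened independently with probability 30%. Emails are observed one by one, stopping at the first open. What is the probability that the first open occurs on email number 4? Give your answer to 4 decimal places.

Geometric (trials to first success), p = 0.30.
P(Y = 4) = (1−p)^3 · p = 0.343 · 0.30 = 0.102900

0.1029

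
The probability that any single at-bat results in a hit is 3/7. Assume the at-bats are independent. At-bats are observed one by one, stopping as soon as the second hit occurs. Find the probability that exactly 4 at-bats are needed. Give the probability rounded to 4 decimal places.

0.1799

Y = trial on which the second success occurs; negative binomial, r=2, p=0.428571.
P(Y=4) = C(3,1) · p^2 · (1−p)^2
= 3 · 0.18367 · 0.32653 = 0.179925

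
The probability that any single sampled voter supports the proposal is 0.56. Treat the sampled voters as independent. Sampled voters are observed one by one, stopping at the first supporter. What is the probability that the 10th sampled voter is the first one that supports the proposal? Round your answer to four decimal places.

0.0003

Geometric (trials to first success), p = 0.56.
P(Y = 10) = (1−p)^9 · p = 0.00061812 · 0.56 = 0.000346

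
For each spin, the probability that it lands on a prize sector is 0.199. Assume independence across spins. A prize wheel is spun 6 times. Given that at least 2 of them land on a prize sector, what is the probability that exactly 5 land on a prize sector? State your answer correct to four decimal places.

X ~ Binomial(6, 0.199). Want P(X=5 | X≥2) = P(X=5) / P(X≥2).
P(X=5) = C(6,5)·0.199^5·0.801^1 = 0.001500
P(X≥2) = 1 − 0.264116 − 0.393701 = 0.342182
Ratio = 0.001500 / 0.342182 = 0.004383

0.0044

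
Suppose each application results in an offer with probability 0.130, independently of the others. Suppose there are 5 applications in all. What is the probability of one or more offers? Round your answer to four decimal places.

0.5016

P(at least one) = 1 − P(none) = 1 − (1 − 0.13)^5
= 1 − 0.498421 = 0.501579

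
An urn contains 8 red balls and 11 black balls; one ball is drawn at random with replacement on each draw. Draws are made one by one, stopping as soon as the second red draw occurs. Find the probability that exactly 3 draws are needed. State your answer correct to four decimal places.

Y = trial on which the second success occurs; negative binomial, r=2, p=0.421053.
P(Y=3) = C(2,1) · p^2 · (1−p)^1
= 2 · 0.17729 · 0.57895 = 0.205278

0.2053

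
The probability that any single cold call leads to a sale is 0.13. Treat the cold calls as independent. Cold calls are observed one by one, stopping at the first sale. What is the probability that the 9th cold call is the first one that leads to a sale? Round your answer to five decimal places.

Geometric (trials to first success), p = 0.13.
P(Y = 9) = (1−p)^8 · p = 0.32821 · 0.13 = 0.0426675

0.04267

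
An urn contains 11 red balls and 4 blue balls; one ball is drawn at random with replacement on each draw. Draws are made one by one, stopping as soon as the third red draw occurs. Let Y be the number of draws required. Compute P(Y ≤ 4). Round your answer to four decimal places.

0.7099

Finishing within 4 draws ⇔ at least 3 successes in the first 4. With X ~ Binomial(4, 0.733333), P(Y ≤ 4) = 1 − P(X ≤ 2).
  k=0: C(4,0)·0.733333^0·0.266667^4 = 0.005057
  k=1: C(4,1)·0.733333^1·0.266667^3 = 0.055625
  k=2: C(4,2)·0.733333^2·0.266667^2 = 0.229452
1 − 0.290133 = 0.709867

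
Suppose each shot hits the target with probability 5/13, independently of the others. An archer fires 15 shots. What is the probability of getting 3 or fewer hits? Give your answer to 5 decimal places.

X ~ Binomial(15, 0.384615); P(X ≤ 3) = Σ C(15,k) p^k (1−p)^(15−k) over k:
  k=0: C(15,0)·0.384615^0·0.615385^15 = 0.0006874
  k=1: C(15,1)·0.384615^1·0.615385^14 = 0.0064442
  k=2: C(15,2)·0.384615^2·0.615385^13 = 0.0281935
  k=3: C(15,3)·0.384615^3·0.615385^12 = 0.0763574
Total = 0.1116825

0.11168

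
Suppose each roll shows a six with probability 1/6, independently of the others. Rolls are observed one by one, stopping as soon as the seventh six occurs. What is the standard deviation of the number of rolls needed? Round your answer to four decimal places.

Y = total rolls until the seventh success; negative binomial with r=7, p=0.166667.
SD(Y) = √[r(1−p)/p²] = √(210.000000) = 14.491377

14.4914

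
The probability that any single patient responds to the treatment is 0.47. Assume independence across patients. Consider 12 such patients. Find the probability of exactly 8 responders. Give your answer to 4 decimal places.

0.0930

X ~ Binomial(n=12, p=0.47).
P(X=8) = C(12,8) · p^8 · (1−p)^4
= 495 · 0.0023811 · 0.078905 = 0.093002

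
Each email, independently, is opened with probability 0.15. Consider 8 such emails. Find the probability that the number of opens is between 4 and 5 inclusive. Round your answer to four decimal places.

0.0211

X ~ Binomial(8, 0.15); P(4 ≤ X ≤ 5) = Σ C(8,k) p^k (1−p)^(8−k) over k:
  k=4: C(8,4)·0.15^4·0.85^4 = 0.018499
  k=5: C(8,5)·0.15^5·0.85^3 = 0.002612
Total = 0.021110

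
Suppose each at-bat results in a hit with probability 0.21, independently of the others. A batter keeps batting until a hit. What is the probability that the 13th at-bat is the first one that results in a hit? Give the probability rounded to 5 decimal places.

Geometric (trials to first success), p = 0.21.
P(Y = 13) = (1−p)^12 · p = 0.059092 · 0.21 = 0.0124092

0.01241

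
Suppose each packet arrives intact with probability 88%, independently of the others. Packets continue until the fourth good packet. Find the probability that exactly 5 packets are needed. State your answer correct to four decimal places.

Y = trial on which the fourth success occurs; negative binomial, r=4, p=0.88.
P(Y=5) = C(4,3) · p^4 · (1−p)^1
= 4 · 0.5997 · 0.12 = 0.287854

0.2879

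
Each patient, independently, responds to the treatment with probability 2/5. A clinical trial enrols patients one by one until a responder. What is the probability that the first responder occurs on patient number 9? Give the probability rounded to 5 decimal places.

Geometric (trials to first success), p = 0.40.
P(Y = 9) = (1−p)^8 · p = 0.016796 · 0.40 = 0.0067185

0.00672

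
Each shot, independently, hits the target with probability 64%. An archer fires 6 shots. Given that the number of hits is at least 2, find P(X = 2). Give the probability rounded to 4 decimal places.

X ~ Binomial(6, 0.64). Want P(X=2 | X≥2) = P(X=2) / P(X≥2).
P(X=2) = C(6,2)·0.64^2·0.36^4 = 0.103196
P(X≥2) = 1 − 0.002177 − 0.023219 = 0.974604
Ratio = 0.103196 / 0.974604 = 0.105885

0.1059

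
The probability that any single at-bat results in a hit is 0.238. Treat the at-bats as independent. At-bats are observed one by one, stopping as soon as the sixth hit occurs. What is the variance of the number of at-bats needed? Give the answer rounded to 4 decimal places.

80.7146

Y = total at-bats until the sixth success; negative binomial with r=6, p=0.238.
Var(Y) = r(1−p)/p² = 6·0.762 / 0.238² = 80.714639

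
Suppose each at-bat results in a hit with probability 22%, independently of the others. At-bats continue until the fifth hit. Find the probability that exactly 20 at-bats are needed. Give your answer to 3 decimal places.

0.048

Y = trial on which the fifth success occurs; negative binomial, r=5, p=0.22.
P(Y=20) = C(19,4) · p^5 · (1−p)^15
= 3876 · 0.00051536 · 0.024067 = 0.04807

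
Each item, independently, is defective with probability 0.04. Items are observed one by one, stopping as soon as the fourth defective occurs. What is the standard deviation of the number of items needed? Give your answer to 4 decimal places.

Y = total items until the fourth success; negative binomial with r=4, p=0.04.
SD(Y) = √[r(1−p)/p²] = √(2400.000000) = 48.989795

48.9898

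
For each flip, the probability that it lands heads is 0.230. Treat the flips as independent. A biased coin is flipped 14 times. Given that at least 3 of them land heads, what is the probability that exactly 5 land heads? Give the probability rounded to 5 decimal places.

X ~ Binomial(14, 0.23). Want P(X=5 | X≥3) = P(X=5) / P(X≥3).
P(X=5) = C(14,5)·0.23^5·0.77^9 = 0.1226083
P(X≥3) = 1 − 0.0257555 − 0.1077049 − 0.2091153 = 0.6574244
Ratio = 0.1226083 / 0.6574244 = 0.1864979

0.18650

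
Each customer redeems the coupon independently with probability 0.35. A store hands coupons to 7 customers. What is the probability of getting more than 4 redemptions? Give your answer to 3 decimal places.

X ~ Binomial(7, 0.35); P(X ≥ 5) = Σ C(7,k) p^k (1−p)^(7−k) over k:
  k=5: C(7,5)·0.35^5·0.65^2 = 0.04660
  k=6: C(7,6)·0.35^6·0.65^1 = 0.00836
  k=7: C(7,7)·0.35^7·0.65^0 = 0.00064
Total = 0.05561

0.056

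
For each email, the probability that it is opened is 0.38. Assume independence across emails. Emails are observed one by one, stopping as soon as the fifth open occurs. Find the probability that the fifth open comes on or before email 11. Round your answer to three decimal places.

Finishing within 11 emails ⇔ at least 5 successes in the first 11. With X ~ Binomial(11, 0.38), P(Y ≤ 11) = 1 − P(X ≤ 4).
  k=0: C(11,0)·0.38^0·0.62^11 = 0.00520
  k=1: C(11,1)·0.38^1·0.62^10 = 0.03508
  k=2: C(11,2)·0.38^2·0.62^9 = 0.10751
  k=3: C(11,3)·0.38^3·0.62^8 = 0.19768
  k=4: C(11,4)·0.38^4·0.62^7 = 0.24232
1 − 0.58780 = 0.41220

0.412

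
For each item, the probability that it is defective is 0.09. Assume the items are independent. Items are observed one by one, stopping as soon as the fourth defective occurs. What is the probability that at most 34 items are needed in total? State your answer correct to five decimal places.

Finishing within 34 items ⇔ at least 4 successes in the first 34. With X ~ Binomial(34, 0.09), P(Y ≤ 34) = 1 − P(X ≤ 3).
  k=0: C(34,0)·0.09^0·0.91^34 = 0.0404956
  k=1: C(34,1)·0.09^1·0.91^33 = 0.1361719
  k=2: C(34,2)·0.09^2·0.91^32 = 0.2222145
  k=3: C(34,3)·0.09^3·0.91^31 = 0.2344241
1 − 0.6333060 = 0.3666940

0.36669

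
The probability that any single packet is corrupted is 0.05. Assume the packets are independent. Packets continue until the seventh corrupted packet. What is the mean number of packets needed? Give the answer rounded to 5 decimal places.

140.00000

Y = total packets until the seventh success; negative binomial with r=7, p=0.05.
E[Y] = r / p = 7 / 0.05 = 140.0000000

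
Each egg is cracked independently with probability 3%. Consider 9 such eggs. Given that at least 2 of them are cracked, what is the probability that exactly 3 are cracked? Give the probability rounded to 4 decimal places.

0.0671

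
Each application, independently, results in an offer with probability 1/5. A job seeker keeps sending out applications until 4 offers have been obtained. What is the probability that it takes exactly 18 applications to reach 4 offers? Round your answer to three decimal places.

0.048

Y = trial on which the fourth success occurs; negative binomial, r=4, p=0.20.
P(Y=18) = C(17,3) · p^4 · (1−p)^14
= 680 · 0.0016 · 0.04398 = 0.04785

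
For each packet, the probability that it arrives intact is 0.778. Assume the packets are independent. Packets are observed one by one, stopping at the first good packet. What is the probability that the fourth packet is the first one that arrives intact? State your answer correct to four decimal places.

0.0085

Geometric (trials to first success), p = 0.778.
P(Y = 4) = (1−p)^3 · p = 0.010941 · 0.778 = 0.008512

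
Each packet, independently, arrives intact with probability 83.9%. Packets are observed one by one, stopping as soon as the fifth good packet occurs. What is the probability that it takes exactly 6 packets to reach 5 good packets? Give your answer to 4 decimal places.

0.3347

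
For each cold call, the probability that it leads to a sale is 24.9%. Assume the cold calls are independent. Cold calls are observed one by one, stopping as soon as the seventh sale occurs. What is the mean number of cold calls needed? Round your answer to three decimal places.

28.112

Y = total cold calls until the seventh success; negative binomial with r=7, p=0.249.
E[Y] = r / p = 7 / 0.249 = 28.11245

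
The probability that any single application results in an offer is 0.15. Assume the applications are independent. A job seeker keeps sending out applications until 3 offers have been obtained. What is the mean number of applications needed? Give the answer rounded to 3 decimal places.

20.000

Y = total applications until the third success; negative binomial with r=3, p=0.15.
E[Y] = r / p = 3 / 0.15 = 20.00000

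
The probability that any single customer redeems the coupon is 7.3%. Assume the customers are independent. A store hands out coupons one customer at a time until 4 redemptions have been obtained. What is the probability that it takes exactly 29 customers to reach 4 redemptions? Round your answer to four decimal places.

Y = trial on which the fourth success occurs; negative binomial, r=4, p=0.073.
P(Y=29) = C(28,3) · p^4 · (1−p)^25
= 3276 · 2.8398e-05 · 0.15031 = 0.013984

0.0140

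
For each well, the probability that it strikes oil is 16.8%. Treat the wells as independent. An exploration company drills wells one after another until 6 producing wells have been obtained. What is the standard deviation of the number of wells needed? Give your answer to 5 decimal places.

13.29928

Y = total wells until the sixth success; negative binomial with r=6, p=0.168.
SD(Y) = √[r(1−p)/p²] = √(176.8707483) = 13.2992762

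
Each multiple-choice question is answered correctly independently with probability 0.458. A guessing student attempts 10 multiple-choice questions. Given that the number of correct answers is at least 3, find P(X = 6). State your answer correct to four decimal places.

0.1840

X ~ Binomial(10, 0.458). Want P(X=6 | X≥3) = P(X=6) / P(X≥3).
P(X=6) = C(10,6)·0.458^6·0.542^4 = 0.167267
P(X≥3) = 1 − 0.002188 − 0.018487 − 0.070297 = 0.909028
Ratio = 0.167267 / 0.909028 = 0.184006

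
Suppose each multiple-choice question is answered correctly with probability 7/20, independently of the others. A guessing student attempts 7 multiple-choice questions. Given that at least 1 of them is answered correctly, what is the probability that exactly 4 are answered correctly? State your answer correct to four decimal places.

0.1517

X ~ Binomial(7, 0.35). Want P(X=4 | X≥1) = P(X=4) / P(X≥1).
P(X=4) = C(7,4)·0.35^4·0.65^3 = 0.144238
P(X≥1) = 1 − 0.049022 = 0.950978
Ratio = 0.144238 / 0.950978 = 0.151674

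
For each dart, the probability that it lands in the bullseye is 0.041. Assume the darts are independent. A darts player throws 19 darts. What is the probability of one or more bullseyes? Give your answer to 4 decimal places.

0.5486

P(at least one) = 1 − P(none) = 1 − (1 − 0.041)^19
= 1 − 0.451392 = 0.548608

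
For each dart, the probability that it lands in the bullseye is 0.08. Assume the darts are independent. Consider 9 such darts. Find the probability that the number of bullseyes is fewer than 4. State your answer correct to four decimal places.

X ~ Binomial(9, 0.08); P(X ≤ 3) = Σ C(9,k) p^k (1−p)^(9−k) over k:
  k=0: C(9,0)·0.08^0·0.92^9 = 0.472161
  k=1: C(9,1)·0.08^1·0.92^8 = 0.369518
  k=2: C(9,2)·0.08^2·0.92^7 = 0.128528
  k=3: C(9,3)·0.08^3·0.92^6 = 0.026078
Total = 0.996285

0.9963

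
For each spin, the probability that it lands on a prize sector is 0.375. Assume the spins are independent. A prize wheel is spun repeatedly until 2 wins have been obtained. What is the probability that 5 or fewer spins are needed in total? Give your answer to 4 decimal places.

Finishing within 5 spins ⇔ at least 2 successes in the first 5. With X ~ Binomial(5, 0.375), P(Y ≤ 5) = 1 − P(X ≤ 1).
  k=0: C(5,0)·0.375^0·0.625^5 = 0.095367
  k=1: C(5,1)·0.375^1·0.625^4 = 0.286102
1 − 0.381470 = 0.618530

0.6185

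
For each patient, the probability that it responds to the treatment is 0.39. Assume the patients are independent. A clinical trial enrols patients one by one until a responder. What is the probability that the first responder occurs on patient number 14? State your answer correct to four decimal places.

0.0006

Geometric (trials to first success), p = 0.39.
P(Y = 14) = (1−p)^13 · p = 0.0016192 · 0.39 = 0.000631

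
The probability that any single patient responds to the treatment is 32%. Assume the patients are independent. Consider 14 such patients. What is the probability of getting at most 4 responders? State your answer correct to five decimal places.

0.51872

X ~ Binomial(14, 0.32); P(X ≤ 4) = Σ C(14,k) p^k (1−p)^(14−k) over k:
  k=0: C(14,0)·0.32^0·0.68^14 = 0.0045199
  k=1: C(14,1)·0.32^1·0.68^13 = 0.0297779
  k=2: C(14,2)·0.32^2·0.68^12 = 0.0910853
  k=3: C(14,3)·0.32^3·0.68^11 = 0.1714547
  k=4: C(14,4)·0.32^4·0.68^10 = 0.2218825
Total = 0.5187203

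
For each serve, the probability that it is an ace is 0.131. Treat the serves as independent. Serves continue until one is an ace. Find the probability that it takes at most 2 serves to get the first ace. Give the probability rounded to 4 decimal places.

0.2448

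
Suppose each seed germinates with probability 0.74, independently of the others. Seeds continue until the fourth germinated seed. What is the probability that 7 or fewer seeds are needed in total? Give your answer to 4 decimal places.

Finishing within 7 seeds ⇔ at least 4 successes in the first 7. With X ~ Binomial(7, 0.74), P(Y ≤ 7) = 1 − P(X ≤ 3).
  k=0: C(7,0)·0.74^0·0.26^7 = 0.000080
  k=1: C(7,1)·0.74^1·0.26^6 = 0.001600
  k=2: C(7,2)·0.74^2·0.26^5 = 0.013663
  k=3: C(7,3)·0.74^3·0.26^4 = 0.064812
1 − 0.080156 = 0.919844

0.9198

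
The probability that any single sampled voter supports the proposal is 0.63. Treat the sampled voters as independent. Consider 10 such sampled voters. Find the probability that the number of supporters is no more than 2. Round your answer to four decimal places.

0.0071

X ~ Binomial(10, 0.63); P(X ≤ 2) = Σ C(10,k) p^k (1−p)^(10−k) over k:
  k=0: C(10,0)·0.63^0·0.37^10 = 0.000048
  k=1: C(10,1)·0.63^1·0.37^9 = 0.000819
  k=2: C(10,2)·0.63^2·0.37^8 = 0.006273
Total = 0.007140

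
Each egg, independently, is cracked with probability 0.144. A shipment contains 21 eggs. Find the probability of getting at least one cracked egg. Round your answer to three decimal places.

P(at least one) = 1 − P(none) = 1 − (1 − 0.144)^21
= 1 − 0.03819 = 0.96181

0.962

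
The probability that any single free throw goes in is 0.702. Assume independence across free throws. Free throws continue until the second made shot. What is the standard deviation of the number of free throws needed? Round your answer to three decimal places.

Y = total free throws until the second success; negative binomial with r=2, p=0.702.
SD(Y) = √[r(1−p)/p²] = √(1.20941) = 1.09973

1.100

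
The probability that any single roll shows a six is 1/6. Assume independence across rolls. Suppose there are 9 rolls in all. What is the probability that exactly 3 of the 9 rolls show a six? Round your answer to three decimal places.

X ~ Binomial(n=9, p=0.166667).
P(X=3) = C(9,3) · p^3 · (1−p)^6
= 84 · 0.0046296 · 0.3349 = 0.13024

0.130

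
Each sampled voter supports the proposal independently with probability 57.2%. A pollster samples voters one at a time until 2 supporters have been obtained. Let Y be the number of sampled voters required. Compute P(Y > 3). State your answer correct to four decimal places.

Needing more than 3 sampled voters ⇔ fewer than 2 successes in the first 3. With X ~ Binomial(3, 0.572), P(Y > 3) = P(X ≤ 1).
  k=0: C(3,0)·0.572^0·0.428^3 = 0.078403
  k=1: C(3,1)·0.572^1·0.428^2 = 0.314344
P(X ≤ 1) = 0.392746

0.3927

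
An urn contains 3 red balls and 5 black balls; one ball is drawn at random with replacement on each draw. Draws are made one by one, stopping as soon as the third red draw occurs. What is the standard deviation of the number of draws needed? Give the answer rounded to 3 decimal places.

3.651

Y = total draws until the third success; negative binomial with r=3, p=0.375.
SD(Y) = √[r(1−p)/p²] = √(13.33333) = 3.65148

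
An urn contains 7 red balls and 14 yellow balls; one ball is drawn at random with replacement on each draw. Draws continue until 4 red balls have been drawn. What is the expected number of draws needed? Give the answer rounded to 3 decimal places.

Y = total draws until the fourth success; negative binomial with r=4, p=0.333333.
E[Y] = r / p = 4 / 0.333333 = 12.00000

12.000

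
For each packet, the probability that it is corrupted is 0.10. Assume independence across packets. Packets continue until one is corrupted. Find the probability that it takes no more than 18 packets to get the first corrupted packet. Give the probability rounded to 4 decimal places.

0.8499

Y = number of packets to the first success; geometric, p = 0.10.
P(Y ≤ 18) = 1 − (1−p)^18 = 1 − 0.150095 = 0.849905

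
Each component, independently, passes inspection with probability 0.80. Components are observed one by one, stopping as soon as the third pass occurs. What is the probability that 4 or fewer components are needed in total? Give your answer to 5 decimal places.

Finishing within 4 components ⇔ at least 3 successes in the first 4. With X ~ Binomial(4, 0.80), P(Y ≤ 4) = 1 − P(X ≤ 2).
  k=0: C(4,0)·0.80^0·0.20^4 = 0.0016000
  k=1: C(4,1)·0.80^1·0.20^3 = 0.0256000
  k=2: C(4,2)·0.80^2·0.20^2 = 0.1536000
1 − 0.1808000 = 0.8192000

0.81920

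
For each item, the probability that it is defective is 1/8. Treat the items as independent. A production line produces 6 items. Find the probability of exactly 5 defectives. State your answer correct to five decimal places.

0.00016

X ~ Binomial(n=6, p=0.125).
P(X=5) = C(6,5) · p^5 · (1−p)^1
= 6 · 3.0518e-05 · 0.875 = 0.0001602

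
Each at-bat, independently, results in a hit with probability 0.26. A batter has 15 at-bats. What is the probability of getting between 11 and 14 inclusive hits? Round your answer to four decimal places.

0.0002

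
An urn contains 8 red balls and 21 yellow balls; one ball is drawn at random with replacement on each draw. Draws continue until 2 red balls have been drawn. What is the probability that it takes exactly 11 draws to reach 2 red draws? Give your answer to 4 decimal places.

Y = trial on which the second success occurs; negative binomial, r=2, p=0.275862.
P(Y=11) = C(10,1) · p^2 · (1−p)^9
= 10 · 0.0761 · 0.054751 = 0.041665

0.0417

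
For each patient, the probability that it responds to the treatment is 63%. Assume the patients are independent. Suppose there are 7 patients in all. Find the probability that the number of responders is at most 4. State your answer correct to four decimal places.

0.5134

X ~ Binomial(7, 0.63); P(X ≤ 4) = Σ C(7,k) p^k (1−p)^(7−k) over k:
  k=0: C(7,0)·0.63^0·0.37^7 = 0.000949
  k=1: C(7,1)·0.63^1·0.37^6 = 0.011315
  k=2: C(7,2)·0.63^2·0.37^5 = 0.057797
  k=3: C(7,3)·0.63^3·0.37^4 = 0.164020
  k=4: C(7,4)·0.63^4·0.37^3 = 0.279277
Total = 0.513359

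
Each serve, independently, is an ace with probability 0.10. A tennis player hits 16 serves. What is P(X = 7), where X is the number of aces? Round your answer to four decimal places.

0.0004

X ~ Binomial(n=16, p=0.10).
P(X=7) = C(16,7) · p^7 · (1−p)^9
= 11440 · 1e-07 · 0.38742 = 0.000443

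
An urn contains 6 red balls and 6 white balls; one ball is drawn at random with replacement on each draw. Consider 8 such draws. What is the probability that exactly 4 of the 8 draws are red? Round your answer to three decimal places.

0.273

X ~ Binomial(n=8, p=0.50).
P(X=4) = C(8,4) · p^4 · (1−p)^4
= 70 · 0.0625 · 0.0625 = 0.27344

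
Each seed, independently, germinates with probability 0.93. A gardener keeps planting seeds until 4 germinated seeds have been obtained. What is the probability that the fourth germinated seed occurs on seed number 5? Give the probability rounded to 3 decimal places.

Y = trial on which the fourth success occurs; negative binomial, r=4, p=0.93.
P(Y=5) = C(4,3) · p^4 · (1−p)^1
= 4 · 0.74805 · 0.07 = 0.20945

0.209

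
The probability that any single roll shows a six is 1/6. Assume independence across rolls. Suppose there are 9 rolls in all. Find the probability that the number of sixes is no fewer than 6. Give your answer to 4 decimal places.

0.0011

X ~ Binomial(9, 0.166667); P(X ≥ 6) = Σ C(9,k) p^k (1−p)^(9−k) over k:
  k=6: C(9,6)·0.166667^6·0.833333^3 = 0.001042
  k=7: C(9,7)·0.166667^7·0.833333^2 = 0.000089
  k=8: C(9,8)·0.166667^8·0.833333^1 = 0.000004
  k=9: C(9,9)·0.166667^9·0.833333^0 = 0.000000
Total = 0.001136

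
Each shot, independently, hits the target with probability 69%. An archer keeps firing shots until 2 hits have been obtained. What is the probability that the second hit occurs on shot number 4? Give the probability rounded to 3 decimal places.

Y = trial on which the second success occurs; negative binomial, r=2, p=0.69.
P(Y=4) = C(3,1) · p^2 · (1−p)^2
= 3 · 0.4761 · 0.0961 = 0.13726

0.137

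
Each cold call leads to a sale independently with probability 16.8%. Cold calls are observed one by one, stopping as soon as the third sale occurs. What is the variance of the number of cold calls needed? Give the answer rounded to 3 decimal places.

88.435

Y = total cold calls until the third success; negative binomial with r=3, p=0.168.
Var(Y) = r(1−p)/p² = 3·0.832 / 0.168² = 88.43537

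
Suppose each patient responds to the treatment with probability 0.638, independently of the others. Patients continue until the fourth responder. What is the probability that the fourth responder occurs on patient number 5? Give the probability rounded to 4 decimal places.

0.2399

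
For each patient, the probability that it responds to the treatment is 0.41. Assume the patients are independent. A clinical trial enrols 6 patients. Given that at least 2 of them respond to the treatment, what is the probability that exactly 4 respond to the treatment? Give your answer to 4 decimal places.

0.1887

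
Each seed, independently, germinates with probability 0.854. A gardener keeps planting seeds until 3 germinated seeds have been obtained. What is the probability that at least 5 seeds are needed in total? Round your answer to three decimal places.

Needing more than 4 seeds ⇔ fewer than 3 successes in the first 4. With X ~ Binomial(4, 0.854), P(Y > 4) = P(X ≤ 2).
  k=0: C(4,0)·0.854^0·0.146^4 = 0.00045
  k=1: C(4,1)·0.854^1·0.146^3 = 0.01063
  k=2: C(4,2)·0.854^2·0.146^2 = 0.09328
P(X ≤ 2) = 0.10436

0.104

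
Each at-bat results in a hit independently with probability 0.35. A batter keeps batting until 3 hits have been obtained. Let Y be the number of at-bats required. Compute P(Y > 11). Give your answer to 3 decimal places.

0.200

Needing more than 11 at-bats ⇔ fewer than 3 successes in the first 11. With X ~ Binomial(11, 0.35), P(Y > 11) = P(X ≤ 2).
  k=0: C(11,0)·0.35^0·0.65^11 = 0.00875
  k=1: C(11,1)·0.35^1·0.65^10 = 0.05183
  k=2: C(11,2)·0.35^2·0.65^9 = 0.13955
P(X ≤ 2) = 0.20013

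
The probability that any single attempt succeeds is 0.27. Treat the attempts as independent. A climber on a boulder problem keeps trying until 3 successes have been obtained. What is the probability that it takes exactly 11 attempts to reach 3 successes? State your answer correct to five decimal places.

0.07143

Y = trial on which the third success occurs; negative binomial, r=3, p=0.27.
P(Y=11) = C(10,2) · p^3 · (1−p)^8
= 45 · 0.019683 · 0.080646 = 0.0714310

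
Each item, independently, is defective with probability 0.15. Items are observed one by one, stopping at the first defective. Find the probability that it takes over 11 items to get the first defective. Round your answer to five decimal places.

Y = number of items to the first success; geometric, p = 0.15.
P(Y > 11) = P(first 11 all fail) = (1−p)^11 = 0.1673432

0.16734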